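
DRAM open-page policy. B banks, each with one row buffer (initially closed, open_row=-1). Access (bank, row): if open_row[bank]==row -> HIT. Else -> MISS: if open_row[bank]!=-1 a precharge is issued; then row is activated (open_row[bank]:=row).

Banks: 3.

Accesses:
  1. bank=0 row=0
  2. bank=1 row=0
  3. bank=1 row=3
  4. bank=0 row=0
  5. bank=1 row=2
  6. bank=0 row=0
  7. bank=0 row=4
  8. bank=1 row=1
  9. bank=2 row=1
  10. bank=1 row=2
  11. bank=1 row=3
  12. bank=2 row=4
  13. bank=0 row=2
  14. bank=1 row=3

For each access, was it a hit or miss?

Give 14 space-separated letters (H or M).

Acc 1: bank0 row0 -> MISS (open row0); precharges=0
Acc 2: bank1 row0 -> MISS (open row0); precharges=0
Acc 3: bank1 row3 -> MISS (open row3); precharges=1
Acc 4: bank0 row0 -> HIT
Acc 5: bank1 row2 -> MISS (open row2); precharges=2
Acc 6: bank0 row0 -> HIT
Acc 7: bank0 row4 -> MISS (open row4); precharges=3
Acc 8: bank1 row1 -> MISS (open row1); precharges=4
Acc 9: bank2 row1 -> MISS (open row1); precharges=4
Acc 10: bank1 row2 -> MISS (open row2); precharges=5
Acc 11: bank1 row3 -> MISS (open row3); precharges=6
Acc 12: bank2 row4 -> MISS (open row4); precharges=7
Acc 13: bank0 row2 -> MISS (open row2); precharges=8
Acc 14: bank1 row3 -> HIT

Answer: M M M H M H M M M M M M M H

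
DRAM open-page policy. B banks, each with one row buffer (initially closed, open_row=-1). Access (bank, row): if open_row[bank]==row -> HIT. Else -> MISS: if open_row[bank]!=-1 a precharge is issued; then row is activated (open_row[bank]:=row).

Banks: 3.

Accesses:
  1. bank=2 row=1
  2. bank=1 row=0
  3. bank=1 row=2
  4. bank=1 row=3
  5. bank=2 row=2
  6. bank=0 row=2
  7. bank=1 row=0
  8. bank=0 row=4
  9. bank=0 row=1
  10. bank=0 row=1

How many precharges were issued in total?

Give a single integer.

Answer: 6

Derivation:
Acc 1: bank2 row1 -> MISS (open row1); precharges=0
Acc 2: bank1 row0 -> MISS (open row0); precharges=0
Acc 3: bank1 row2 -> MISS (open row2); precharges=1
Acc 4: bank1 row3 -> MISS (open row3); precharges=2
Acc 5: bank2 row2 -> MISS (open row2); precharges=3
Acc 6: bank0 row2 -> MISS (open row2); precharges=3
Acc 7: bank1 row0 -> MISS (open row0); precharges=4
Acc 8: bank0 row4 -> MISS (open row4); precharges=5
Acc 9: bank0 row1 -> MISS (open row1); precharges=6
Acc 10: bank0 row1 -> HIT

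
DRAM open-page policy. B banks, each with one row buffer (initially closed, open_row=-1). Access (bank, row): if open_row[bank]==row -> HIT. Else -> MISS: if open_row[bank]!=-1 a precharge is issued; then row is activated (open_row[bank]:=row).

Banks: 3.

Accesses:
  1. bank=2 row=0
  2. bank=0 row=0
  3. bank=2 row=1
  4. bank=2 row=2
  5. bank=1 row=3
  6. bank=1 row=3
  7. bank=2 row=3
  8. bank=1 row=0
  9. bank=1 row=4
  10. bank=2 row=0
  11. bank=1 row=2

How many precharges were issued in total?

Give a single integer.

Acc 1: bank2 row0 -> MISS (open row0); precharges=0
Acc 2: bank0 row0 -> MISS (open row0); precharges=0
Acc 3: bank2 row1 -> MISS (open row1); precharges=1
Acc 4: bank2 row2 -> MISS (open row2); precharges=2
Acc 5: bank1 row3 -> MISS (open row3); precharges=2
Acc 6: bank1 row3 -> HIT
Acc 7: bank2 row3 -> MISS (open row3); precharges=3
Acc 8: bank1 row0 -> MISS (open row0); precharges=4
Acc 9: bank1 row4 -> MISS (open row4); precharges=5
Acc 10: bank2 row0 -> MISS (open row0); precharges=6
Acc 11: bank1 row2 -> MISS (open row2); precharges=7

Answer: 7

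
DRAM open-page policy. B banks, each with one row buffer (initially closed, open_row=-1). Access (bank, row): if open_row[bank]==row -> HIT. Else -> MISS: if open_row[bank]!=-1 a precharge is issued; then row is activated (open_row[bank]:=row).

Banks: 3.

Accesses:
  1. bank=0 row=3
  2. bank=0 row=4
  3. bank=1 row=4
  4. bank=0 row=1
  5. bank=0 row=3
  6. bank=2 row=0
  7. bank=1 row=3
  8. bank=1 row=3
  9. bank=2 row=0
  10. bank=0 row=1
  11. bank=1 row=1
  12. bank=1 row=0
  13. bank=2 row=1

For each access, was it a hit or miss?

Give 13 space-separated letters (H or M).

Acc 1: bank0 row3 -> MISS (open row3); precharges=0
Acc 2: bank0 row4 -> MISS (open row4); precharges=1
Acc 3: bank1 row4 -> MISS (open row4); precharges=1
Acc 4: bank0 row1 -> MISS (open row1); precharges=2
Acc 5: bank0 row3 -> MISS (open row3); precharges=3
Acc 6: bank2 row0 -> MISS (open row0); precharges=3
Acc 7: bank1 row3 -> MISS (open row3); precharges=4
Acc 8: bank1 row3 -> HIT
Acc 9: bank2 row0 -> HIT
Acc 10: bank0 row1 -> MISS (open row1); precharges=5
Acc 11: bank1 row1 -> MISS (open row1); precharges=6
Acc 12: bank1 row0 -> MISS (open row0); precharges=7
Acc 13: bank2 row1 -> MISS (open row1); precharges=8

Answer: M M M M M M M H H M M M M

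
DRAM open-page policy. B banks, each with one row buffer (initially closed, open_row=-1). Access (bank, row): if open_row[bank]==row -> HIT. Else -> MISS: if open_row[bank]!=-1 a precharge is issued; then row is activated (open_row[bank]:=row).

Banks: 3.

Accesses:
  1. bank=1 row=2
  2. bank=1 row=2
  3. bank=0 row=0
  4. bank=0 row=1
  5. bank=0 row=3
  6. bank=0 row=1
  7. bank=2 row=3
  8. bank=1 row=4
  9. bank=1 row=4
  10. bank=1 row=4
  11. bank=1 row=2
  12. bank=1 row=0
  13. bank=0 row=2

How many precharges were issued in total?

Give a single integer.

Answer: 7

Derivation:
Acc 1: bank1 row2 -> MISS (open row2); precharges=0
Acc 2: bank1 row2 -> HIT
Acc 3: bank0 row0 -> MISS (open row0); precharges=0
Acc 4: bank0 row1 -> MISS (open row1); precharges=1
Acc 5: bank0 row3 -> MISS (open row3); precharges=2
Acc 6: bank0 row1 -> MISS (open row1); precharges=3
Acc 7: bank2 row3 -> MISS (open row3); precharges=3
Acc 8: bank1 row4 -> MISS (open row4); precharges=4
Acc 9: bank1 row4 -> HIT
Acc 10: bank1 row4 -> HIT
Acc 11: bank1 row2 -> MISS (open row2); precharges=5
Acc 12: bank1 row0 -> MISS (open row0); precharges=6
Acc 13: bank0 row2 -> MISS (open row2); precharges=7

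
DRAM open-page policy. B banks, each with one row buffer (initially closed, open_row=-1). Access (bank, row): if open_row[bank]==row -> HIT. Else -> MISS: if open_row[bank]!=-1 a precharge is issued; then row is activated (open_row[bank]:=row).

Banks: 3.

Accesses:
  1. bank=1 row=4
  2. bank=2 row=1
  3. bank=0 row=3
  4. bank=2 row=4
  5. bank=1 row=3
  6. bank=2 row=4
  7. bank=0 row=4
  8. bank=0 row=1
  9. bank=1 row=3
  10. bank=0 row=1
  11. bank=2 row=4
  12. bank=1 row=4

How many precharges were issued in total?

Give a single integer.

Answer: 5

Derivation:
Acc 1: bank1 row4 -> MISS (open row4); precharges=0
Acc 2: bank2 row1 -> MISS (open row1); precharges=0
Acc 3: bank0 row3 -> MISS (open row3); precharges=0
Acc 4: bank2 row4 -> MISS (open row4); precharges=1
Acc 5: bank1 row3 -> MISS (open row3); precharges=2
Acc 6: bank2 row4 -> HIT
Acc 7: bank0 row4 -> MISS (open row4); precharges=3
Acc 8: bank0 row1 -> MISS (open row1); precharges=4
Acc 9: bank1 row3 -> HIT
Acc 10: bank0 row1 -> HIT
Acc 11: bank2 row4 -> HIT
Acc 12: bank1 row4 -> MISS (open row4); precharges=5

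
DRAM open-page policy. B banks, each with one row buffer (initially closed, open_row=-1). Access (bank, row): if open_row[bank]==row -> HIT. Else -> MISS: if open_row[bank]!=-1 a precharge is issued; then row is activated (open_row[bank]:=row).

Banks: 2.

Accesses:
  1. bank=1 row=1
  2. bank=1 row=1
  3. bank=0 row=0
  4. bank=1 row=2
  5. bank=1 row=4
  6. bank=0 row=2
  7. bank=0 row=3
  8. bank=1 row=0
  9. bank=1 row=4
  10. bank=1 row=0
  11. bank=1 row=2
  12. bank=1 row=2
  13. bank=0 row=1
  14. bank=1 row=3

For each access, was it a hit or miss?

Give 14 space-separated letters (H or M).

Answer: M H M M M M M M M M M H M M

Derivation:
Acc 1: bank1 row1 -> MISS (open row1); precharges=0
Acc 2: bank1 row1 -> HIT
Acc 3: bank0 row0 -> MISS (open row0); precharges=0
Acc 4: bank1 row2 -> MISS (open row2); precharges=1
Acc 5: bank1 row4 -> MISS (open row4); precharges=2
Acc 6: bank0 row2 -> MISS (open row2); precharges=3
Acc 7: bank0 row3 -> MISS (open row3); precharges=4
Acc 8: bank1 row0 -> MISS (open row0); precharges=5
Acc 9: bank1 row4 -> MISS (open row4); precharges=6
Acc 10: bank1 row0 -> MISS (open row0); precharges=7
Acc 11: bank1 row2 -> MISS (open row2); precharges=8
Acc 12: bank1 row2 -> HIT
Acc 13: bank0 row1 -> MISS (open row1); precharges=9
Acc 14: bank1 row3 -> MISS (open row3); precharges=10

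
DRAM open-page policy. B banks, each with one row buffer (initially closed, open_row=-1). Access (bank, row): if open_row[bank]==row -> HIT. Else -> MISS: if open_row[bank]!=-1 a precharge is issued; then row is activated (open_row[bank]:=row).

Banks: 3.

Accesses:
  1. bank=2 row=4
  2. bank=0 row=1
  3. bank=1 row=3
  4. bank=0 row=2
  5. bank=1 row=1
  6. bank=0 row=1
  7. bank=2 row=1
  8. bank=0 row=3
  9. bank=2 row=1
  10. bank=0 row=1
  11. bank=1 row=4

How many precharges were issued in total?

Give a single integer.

Acc 1: bank2 row4 -> MISS (open row4); precharges=0
Acc 2: bank0 row1 -> MISS (open row1); precharges=0
Acc 3: bank1 row3 -> MISS (open row3); precharges=0
Acc 4: bank0 row2 -> MISS (open row2); precharges=1
Acc 5: bank1 row1 -> MISS (open row1); precharges=2
Acc 6: bank0 row1 -> MISS (open row1); precharges=3
Acc 7: bank2 row1 -> MISS (open row1); precharges=4
Acc 8: bank0 row3 -> MISS (open row3); precharges=5
Acc 9: bank2 row1 -> HIT
Acc 10: bank0 row1 -> MISS (open row1); precharges=6
Acc 11: bank1 row4 -> MISS (open row4); precharges=7

Answer: 7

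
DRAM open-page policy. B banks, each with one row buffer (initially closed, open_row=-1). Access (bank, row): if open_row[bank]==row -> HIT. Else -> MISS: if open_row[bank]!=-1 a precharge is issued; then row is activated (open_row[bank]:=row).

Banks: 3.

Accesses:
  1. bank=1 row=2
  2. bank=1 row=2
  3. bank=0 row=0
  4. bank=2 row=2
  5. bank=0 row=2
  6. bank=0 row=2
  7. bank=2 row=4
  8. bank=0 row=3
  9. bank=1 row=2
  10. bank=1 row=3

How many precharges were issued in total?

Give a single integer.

Answer: 4

Derivation:
Acc 1: bank1 row2 -> MISS (open row2); precharges=0
Acc 2: bank1 row2 -> HIT
Acc 3: bank0 row0 -> MISS (open row0); precharges=0
Acc 4: bank2 row2 -> MISS (open row2); precharges=0
Acc 5: bank0 row2 -> MISS (open row2); precharges=1
Acc 6: bank0 row2 -> HIT
Acc 7: bank2 row4 -> MISS (open row4); precharges=2
Acc 8: bank0 row3 -> MISS (open row3); precharges=3
Acc 9: bank1 row2 -> HIT
Acc 10: bank1 row3 -> MISS (open row3); precharges=4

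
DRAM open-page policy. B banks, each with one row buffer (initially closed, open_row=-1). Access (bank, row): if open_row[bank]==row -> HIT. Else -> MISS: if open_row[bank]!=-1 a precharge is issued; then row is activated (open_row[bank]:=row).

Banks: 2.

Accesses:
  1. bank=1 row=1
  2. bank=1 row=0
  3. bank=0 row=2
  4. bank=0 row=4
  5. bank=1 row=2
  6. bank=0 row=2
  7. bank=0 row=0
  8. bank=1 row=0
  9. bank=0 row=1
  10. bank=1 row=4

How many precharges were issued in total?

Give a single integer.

Acc 1: bank1 row1 -> MISS (open row1); precharges=0
Acc 2: bank1 row0 -> MISS (open row0); precharges=1
Acc 3: bank0 row2 -> MISS (open row2); precharges=1
Acc 4: bank0 row4 -> MISS (open row4); precharges=2
Acc 5: bank1 row2 -> MISS (open row2); precharges=3
Acc 6: bank0 row2 -> MISS (open row2); precharges=4
Acc 7: bank0 row0 -> MISS (open row0); precharges=5
Acc 8: bank1 row0 -> MISS (open row0); precharges=6
Acc 9: bank0 row1 -> MISS (open row1); precharges=7
Acc 10: bank1 row4 -> MISS (open row4); precharges=8

Answer: 8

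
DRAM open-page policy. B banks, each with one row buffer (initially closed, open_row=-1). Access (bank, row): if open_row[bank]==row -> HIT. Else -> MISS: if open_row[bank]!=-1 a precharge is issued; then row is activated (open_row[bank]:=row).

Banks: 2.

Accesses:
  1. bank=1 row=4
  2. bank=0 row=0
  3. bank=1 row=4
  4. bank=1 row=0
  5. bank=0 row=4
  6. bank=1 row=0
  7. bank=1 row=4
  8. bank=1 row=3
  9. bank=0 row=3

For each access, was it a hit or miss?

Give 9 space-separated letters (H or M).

Answer: M M H M M H M M M

Derivation:
Acc 1: bank1 row4 -> MISS (open row4); precharges=0
Acc 2: bank0 row0 -> MISS (open row0); precharges=0
Acc 3: bank1 row4 -> HIT
Acc 4: bank1 row0 -> MISS (open row0); precharges=1
Acc 5: bank0 row4 -> MISS (open row4); precharges=2
Acc 6: bank1 row0 -> HIT
Acc 7: bank1 row4 -> MISS (open row4); precharges=3
Acc 8: bank1 row3 -> MISS (open row3); precharges=4
Acc 9: bank0 row3 -> MISS (open row3); precharges=5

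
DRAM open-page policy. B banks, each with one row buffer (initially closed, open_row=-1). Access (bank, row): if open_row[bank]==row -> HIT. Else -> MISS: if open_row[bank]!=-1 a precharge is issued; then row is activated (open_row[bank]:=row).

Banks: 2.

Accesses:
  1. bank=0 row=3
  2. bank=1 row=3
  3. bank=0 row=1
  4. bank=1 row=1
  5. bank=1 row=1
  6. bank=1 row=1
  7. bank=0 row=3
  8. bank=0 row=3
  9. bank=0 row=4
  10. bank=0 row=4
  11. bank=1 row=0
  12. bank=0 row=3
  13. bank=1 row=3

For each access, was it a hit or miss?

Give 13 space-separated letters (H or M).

Answer: M M M M H H M H M H M M M

Derivation:
Acc 1: bank0 row3 -> MISS (open row3); precharges=0
Acc 2: bank1 row3 -> MISS (open row3); precharges=0
Acc 3: bank0 row1 -> MISS (open row1); precharges=1
Acc 4: bank1 row1 -> MISS (open row1); precharges=2
Acc 5: bank1 row1 -> HIT
Acc 6: bank1 row1 -> HIT
Acc 7: bank0 row3 -> MISS (open row3); precharges=3
Acc 8: bank0 row3 -> HIT
Acc 9: bank0 row4 -> MISS (open row4); precharges=4
Acc 10: bank0 row4 -> HIT
Acc 11: bank1 row0 -> MISS (open row0); precharges=5
Acc 12: bank0 row3 -> MISS (open row3); precharges=6
Acc 13: bank1 row3 -> MISS (open row3); precharges=7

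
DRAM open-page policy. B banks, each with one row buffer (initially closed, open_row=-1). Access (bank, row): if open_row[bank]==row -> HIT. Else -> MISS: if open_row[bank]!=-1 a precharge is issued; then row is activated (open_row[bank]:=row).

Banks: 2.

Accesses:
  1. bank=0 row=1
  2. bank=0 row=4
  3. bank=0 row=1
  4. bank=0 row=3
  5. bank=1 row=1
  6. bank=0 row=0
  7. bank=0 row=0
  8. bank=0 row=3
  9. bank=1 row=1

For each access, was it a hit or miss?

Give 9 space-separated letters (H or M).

Acc 1: bank0 row1 -> MISS (open row1); precharges=0
Acc 2: bank0 row4 -> MISS (open row4); precharges=1
Acc 3: bank0 row1 -> MISS (open row1); precharges=2
Acc 4: bank0 row3 -> MISS (open row3); precharges=3
Acc 5: bank1 row1 -> MISS (open row1); precharges=3
Acc 6: bank0 row0 -> MISS (open row0); precharges=4
Acc 7: bank0 row0 -> HIT
Acc 8: bank0 row3 -> MISS (open row3); precharges=5
Acc 9: bank1 row1 -> HIT

Answer: M M M M M M H M H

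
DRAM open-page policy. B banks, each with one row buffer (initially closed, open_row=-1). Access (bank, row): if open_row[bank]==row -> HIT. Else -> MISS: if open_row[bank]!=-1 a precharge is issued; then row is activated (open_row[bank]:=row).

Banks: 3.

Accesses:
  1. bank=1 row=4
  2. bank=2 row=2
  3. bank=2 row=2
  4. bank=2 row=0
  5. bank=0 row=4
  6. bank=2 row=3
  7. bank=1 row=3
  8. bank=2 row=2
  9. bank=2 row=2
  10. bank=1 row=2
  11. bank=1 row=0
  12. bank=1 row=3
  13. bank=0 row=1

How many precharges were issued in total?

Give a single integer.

Acc 1: bank1 row4 -> MISS (open row4); precharges=0
Acc 2: bank2 row2 -> MISS (open row2); precharges=0
Acc 3: bank2 row2 -> HIT
Acc 4: bank2 row0 -> MISS (open row0); precharges=1
Acc 5: bank0 row4 -> MISS (open row4); precharges=1
Acc 6: bank2 row3 -> MISS (open row3); precharges=2
Acc 7: bank1 row3 -> MISS (open row3); precharges=3
Acc 8: bank2 row2 -> MISS (open row2); precharges=4
Acc 9: bank2 row2 -> HIT
Acc 10: bank1 row2 -> MISS (open row2); precharges=5
Acc 11: bank1 row0 -> MISS (open row0); precharges=6
Acc 12: bank1 row3 -> MISS (open row3); precharges=7
Acc 13: bank0 row1 -> MISS (open row1); precharges=8

Answer: 8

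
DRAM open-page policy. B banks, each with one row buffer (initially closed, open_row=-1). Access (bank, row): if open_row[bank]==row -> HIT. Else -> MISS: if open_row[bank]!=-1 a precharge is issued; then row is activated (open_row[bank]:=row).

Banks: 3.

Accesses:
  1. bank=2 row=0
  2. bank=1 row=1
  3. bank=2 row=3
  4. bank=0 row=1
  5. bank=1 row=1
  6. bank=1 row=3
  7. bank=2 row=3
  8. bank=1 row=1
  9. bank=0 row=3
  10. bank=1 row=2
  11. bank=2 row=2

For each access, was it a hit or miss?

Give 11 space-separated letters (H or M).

Acc 1: bank2 row0 -> MISS (open row0); precharges=0
Acc 2: bank1 row1 -> MISS (open row1); precharges=0
Acc 3: bank2 row3 -> MISS (open row3); precharges=1
Acc 4: bank0 row1 -> MISS (open row1); precharges=1
Acc 5: bank1 row1 -> HIT
Acc 6: bank1 row3 -> MISS (open row3); precharges=2
Acc 7: bank2 row3 -> HIT
Acc 8: bank1 row1 -> MISS (open row1); precharges=3
Acc 9: bank0 row3 -> MISS (open row3); precharges=4
Acc 10: bank1 row2 -> MISS (open row2); precharges=5
Acc 11: bank2 row2 -> MISS (open row2); precharges=6

Answer: M M M M H M H M M M M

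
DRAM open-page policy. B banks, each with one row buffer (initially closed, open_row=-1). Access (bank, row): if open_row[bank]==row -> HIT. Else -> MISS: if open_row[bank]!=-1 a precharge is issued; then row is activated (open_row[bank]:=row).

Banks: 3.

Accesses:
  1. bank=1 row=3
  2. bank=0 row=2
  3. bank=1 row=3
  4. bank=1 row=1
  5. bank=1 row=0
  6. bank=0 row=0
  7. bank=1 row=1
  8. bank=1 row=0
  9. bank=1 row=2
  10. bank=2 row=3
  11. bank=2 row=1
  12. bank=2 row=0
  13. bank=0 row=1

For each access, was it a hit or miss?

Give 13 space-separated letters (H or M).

Acc 1: bank1 row3 -> MISS (open row3); precharges=0
Acc 2: bank0 row2 -> MISS (open row2); precharges=0
Acc 3: bank1 row3 -> HIT
Acc 4: bank1 row1 -> MISS (open row1); precharges=1
Acc 5: bank1 row0 -> MISS (open row0); precharges=2
Acc 6: bank0 row0 -> MISS (open row0); precharges=3
Acc 7: bank1 row1 -> MISS (open row1); precharges=4
Acc 8: bank1 row0 -> MISS (open row0); precharges=5
Acc 9: bank1 row2 -> MISS (open row2); precharges=6
Acc 10: bank2 row3 -> MISS (open row3); precharges=6
Acc 11: bank2 row1 -> MISS (open row1); precharges=7
Acc 12: bank2 row0 -> MISS (open row0); precharges=8
Acc 13: bank0 row1 -> MISS (open row1); precharges=9

Answer: M M H M M M M M M M M M M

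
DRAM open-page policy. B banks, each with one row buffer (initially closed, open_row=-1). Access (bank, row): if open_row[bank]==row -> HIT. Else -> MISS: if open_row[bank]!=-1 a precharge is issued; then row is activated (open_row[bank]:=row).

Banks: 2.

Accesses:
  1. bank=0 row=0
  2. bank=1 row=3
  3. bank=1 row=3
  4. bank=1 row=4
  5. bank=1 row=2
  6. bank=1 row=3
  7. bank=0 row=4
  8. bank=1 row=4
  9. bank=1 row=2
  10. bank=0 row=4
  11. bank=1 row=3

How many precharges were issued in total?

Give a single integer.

Acc 1: bank0 row0 -> MISS (open row0); precharges=0
Acc 2: bank1 row3 -> MISS (open row3); precharges=0
Acc 3: bank1 row3 -> HIT
Acc 4: bank1 row4 -> MISS (open row4); precharges=1
Acc 5: bank1 row2 -> MISS (open row2); precharges=2
Acc 6: bank1 row3 -> MISS (open row3); precharges=3
Acc 7: bank0 row4 -> MISS (open row4); precharges=4
Acc 8: bank1 row4 -> MISS (open row4); precharges=5
Acc 9: bank1 row2 -> MISS (open row2); precharges=6
Acc 10: bank0 row4 -> HIT
Acc 11: bank1 row3 -> MISS (open row3); precharges=7

Answer: 7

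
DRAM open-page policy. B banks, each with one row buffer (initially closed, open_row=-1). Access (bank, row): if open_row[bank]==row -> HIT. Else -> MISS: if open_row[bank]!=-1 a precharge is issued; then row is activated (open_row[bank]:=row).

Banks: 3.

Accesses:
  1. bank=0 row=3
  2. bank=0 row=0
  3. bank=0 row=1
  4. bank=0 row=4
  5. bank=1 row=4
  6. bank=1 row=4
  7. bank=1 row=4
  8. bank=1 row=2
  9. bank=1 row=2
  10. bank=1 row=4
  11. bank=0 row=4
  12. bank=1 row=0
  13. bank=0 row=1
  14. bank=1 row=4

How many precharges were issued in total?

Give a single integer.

Answer: 8

Derivation:
Acc 1: bank0 row3 -> MISS (open row3); precharges=0
Acc 2: bank0 row0 -> MISS (open row0); precharges=1
Acc 3: bank0 row1 -> MISS (open row1); precharges=2
Acc 4: bank0 row4 -> MISS (open row4); precharges=3
Acc 5: bank1 row4 -> MISS (open row4); precharges=3
Acc 6: bank1 row4 -> HIT
Acc 7: bank1 row4 -> HIT
Acc 8: bank1 row2 -> MISS (open row2); precharges=4
Acc 9: bank1 row2 -> HIT
Acc 10: bank1 row4 -> MISS (open row4); precharges=5
Acc 11: bank0 row4 -> HIT
Acc 12: bank1 row0 -> MISS (open row0); precharges=6
Acc 13: bank0 row1 -> MISS (open row1); precharges=7
Acc 14: bank1 row4 -> MISS (open row4); precharges=8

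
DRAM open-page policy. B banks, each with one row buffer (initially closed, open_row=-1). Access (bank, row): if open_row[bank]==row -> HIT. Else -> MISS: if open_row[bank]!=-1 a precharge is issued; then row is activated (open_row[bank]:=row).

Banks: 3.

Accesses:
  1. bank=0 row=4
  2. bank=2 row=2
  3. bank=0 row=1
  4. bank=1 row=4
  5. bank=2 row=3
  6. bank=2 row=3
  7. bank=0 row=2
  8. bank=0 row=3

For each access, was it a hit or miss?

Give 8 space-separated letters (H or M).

Answer: M M M M M H M M

Derivation:
Acc 1: bank0 row4 -> MISS (open row4); precharges=0
Acc 2: bank2 row2 -> MISS (open row2); precharges=0
Acc 3: bank0 row1 -> MISS (open row1); precharges=1
Acc 4: bank1 row4 -> MISS (open row4); precharges=1
Acc 5: bank2 row3 -> MISS (open row3); precharges=2
Acc 6: bank2 row3 -> HIT
Acc 7: bank0 row2 -> MISS (open row2); precharges=3
Acc 8: bank0 row3 -> MISS (open row3); precharges=4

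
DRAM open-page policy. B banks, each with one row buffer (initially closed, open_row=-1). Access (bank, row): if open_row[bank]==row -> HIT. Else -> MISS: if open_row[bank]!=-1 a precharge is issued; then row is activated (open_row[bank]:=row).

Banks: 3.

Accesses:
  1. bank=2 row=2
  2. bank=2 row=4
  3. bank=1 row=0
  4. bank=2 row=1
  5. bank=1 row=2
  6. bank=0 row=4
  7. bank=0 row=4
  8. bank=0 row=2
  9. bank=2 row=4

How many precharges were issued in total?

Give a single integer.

Answer: 5

Derivation:
Acc 1: bank2 row2 -> MISS (open row2); precharges=0
Acc 2: bank2 row4 -> MISS (open row4); precharges=1
Acc 3: bank1 row0 -> MISS (open row0); precharges=1
Acc 4: bank2 row1 -> MISS (open row1); precharges=2
Acc 5: bank1 row2 -> MISS (open row2); precharges=3
Acc 6: bank0 row4 -> MISS (open row4); precharges=3
Acc 7: bank0 row4 -> HIT
Acc 8: bank0 row2 -> MISS (open row2); precharges=4
Acc 9: bank2 row4 -> MISS (open row4); precharges=5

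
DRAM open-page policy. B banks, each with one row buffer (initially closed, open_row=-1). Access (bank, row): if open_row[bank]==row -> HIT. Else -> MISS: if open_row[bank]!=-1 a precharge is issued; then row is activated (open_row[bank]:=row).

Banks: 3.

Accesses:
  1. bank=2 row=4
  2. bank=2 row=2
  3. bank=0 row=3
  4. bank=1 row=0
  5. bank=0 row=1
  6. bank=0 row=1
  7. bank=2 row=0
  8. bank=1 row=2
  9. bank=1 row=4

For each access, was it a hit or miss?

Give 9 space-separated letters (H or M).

Acc 1: bank2 row4 -> MISS (open row4); precharges=0
Acc 2: bank2 row2 -> MISS (open row2); precharges=1
Acc 3: bank0 row3 -> MISS (open row3); precharges=1
Acc 4: bank1 row0 -> MISS (open row0); precharges=1
Acc 5: bank0 row1 -> MISS (open row1); precharges=2
Acc 6: bank0 row1 -> HIT
Acc 7: bank2 row0 -> MISS (open row0); precharges=3
Acc 8: bank1 row2 -> MISS (open row2); precharges=4
Acc 9: bank1 row4 -> MISS (open row4); precharges=5

Answer: M M M M M H M M M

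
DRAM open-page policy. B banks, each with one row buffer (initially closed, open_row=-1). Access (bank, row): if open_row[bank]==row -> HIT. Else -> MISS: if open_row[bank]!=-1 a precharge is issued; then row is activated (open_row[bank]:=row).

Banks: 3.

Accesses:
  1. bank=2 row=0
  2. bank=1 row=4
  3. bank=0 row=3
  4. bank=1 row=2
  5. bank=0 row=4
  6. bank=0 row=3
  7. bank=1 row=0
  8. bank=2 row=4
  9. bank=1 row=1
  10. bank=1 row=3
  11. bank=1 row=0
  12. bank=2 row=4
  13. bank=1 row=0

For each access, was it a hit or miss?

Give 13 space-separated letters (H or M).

Answer: M M M M M M M M M M M H H

Derivation:
Acc 1: bank2 row0 -> MISS (open row0); precharges=0
Acc 2: bank1 row4 -> MISS (open row4); precharges=0
Acc 3: bank0 row3 -> MISS (open row3); precharges=0
Acc 4: bank1 row2 -> MISS (open row2); precharges=1
Acc 5: bank0 row4 -> MISS (open row4); precharges=2
Acc 6: bank0 row3 -> MISS (open row3); precharges=3
Acc 7: bank1 row0 -> MISS (open row0); precharges=4
Acc 8: bank2 row4 -> MISS (open row4); precharges=5
Acc 9: bank1 row1 -> MISS (open row1); precharges=6
Acc 10: bank1 row3 -> MISS (open row3); precharges=7
Acc 11: bank1 row0 -> MISS (open row0); precharges=8
Acc 12: bank2 row4 -> HIT
Acc 13: bank1 row0 -> HIT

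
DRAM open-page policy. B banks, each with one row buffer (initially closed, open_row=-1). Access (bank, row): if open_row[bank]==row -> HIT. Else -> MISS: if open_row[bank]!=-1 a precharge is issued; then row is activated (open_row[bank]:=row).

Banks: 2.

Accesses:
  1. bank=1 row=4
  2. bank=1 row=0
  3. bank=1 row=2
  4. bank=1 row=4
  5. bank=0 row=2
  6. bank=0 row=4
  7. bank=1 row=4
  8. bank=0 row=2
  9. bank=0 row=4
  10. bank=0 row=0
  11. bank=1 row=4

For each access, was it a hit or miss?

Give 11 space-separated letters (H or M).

Answer: M M M M M M H M M M H

Derivation:
Acc 1: bank1 row4 -> MISS (open row4); precharges=0
Acc 2: bank1 row0 -> MISS (open row0); precharges=1
Acc 3: bank1 row2 -> MISS (open row2); precharges=2
Acc 4: bank1 row4 -> MISS (open row4); precharges=3
Acc 5: bank0 row2 -> MISS (open row2); precharges=3
Acc 6: bank0 row4 -> MISS (open row4); precharges=4
Acc 7: bank1 row4 -> HIT
Acc 8: bank0 row2 -> MISS (open row2); precharges=5
Acc 9: bank0 row4 -> MISS (open row4); precharges=6
Acc 10: bank0 row0 -> MISS (open row0); precharges=7
Acc 11: bank1 row4 -> HIT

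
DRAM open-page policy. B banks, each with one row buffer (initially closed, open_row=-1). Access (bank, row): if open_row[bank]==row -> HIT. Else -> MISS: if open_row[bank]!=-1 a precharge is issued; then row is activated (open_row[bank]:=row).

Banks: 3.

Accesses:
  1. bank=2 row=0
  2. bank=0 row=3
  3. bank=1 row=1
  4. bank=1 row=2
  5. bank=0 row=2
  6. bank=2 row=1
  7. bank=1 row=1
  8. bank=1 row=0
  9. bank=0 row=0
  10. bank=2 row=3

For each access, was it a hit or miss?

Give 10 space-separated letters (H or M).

Answer: M M M M M M M M M M

Derivation:
Acc 1: bank2 row0 -> MISS (open row0); precharges=0
Acc 2: bank0 row3 -> MISS (open row3); precharges=0
Acc 3: bank1 row1 -> MISS (open row1); precharges=0
Acc 4: bank1 row2 -> MISS (open row2); precharges=1
Acc 5: bank0 row2 -> MISS (open row2); precharges=2
Acc 6: bank2 row1 -> MISS (open row1); precharges=3
Acc 7: bank1 row1 -> MISS (open row1); precharges=4
Acc 8: bank1 row0 -> MISS (open row0); precharges=5
Acc 9: bank0 row0 -> MISS (open row0); precharges=6
Acc 10: bank2 row3 -> MISS (open row3); precharges=7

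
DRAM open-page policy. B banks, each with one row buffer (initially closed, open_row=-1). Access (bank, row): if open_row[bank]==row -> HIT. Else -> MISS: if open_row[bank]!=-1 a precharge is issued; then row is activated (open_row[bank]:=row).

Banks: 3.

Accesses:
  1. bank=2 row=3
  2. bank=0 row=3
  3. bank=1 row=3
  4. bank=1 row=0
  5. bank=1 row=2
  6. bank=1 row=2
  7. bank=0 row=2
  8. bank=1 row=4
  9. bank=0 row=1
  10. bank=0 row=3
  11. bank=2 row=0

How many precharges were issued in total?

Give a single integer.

Answer: 7

Derivation:
Acc 1: bank2 row3 -> MISS (open row3); precharges=0
Acc 2: bank0 row3 -> MISS (open row3); precharges=0
Acc 3: bank1 row3 -> MISS (open row3); precharges=0
Acc 4: bank1 row0 -> MISS (open row0); precharges=1
Acc 5: bank1 row2 -> MISS (open row2); precharges=2
Acc 6: bank1 row2 -> HIT
Acc 7: bank0 row2 -> MISS (open row2); precharges=3
Acc 8: bank1 row4 -> MISS (open row4); precharges=4
Acc 9: bank0 row1 -> MISS (open row1); precharges=5
Acc 10: bank0 row3 -> MISS (open row3); precharges=6
Acc 11: bank2 row0 -> MISS (open row0); precharges=7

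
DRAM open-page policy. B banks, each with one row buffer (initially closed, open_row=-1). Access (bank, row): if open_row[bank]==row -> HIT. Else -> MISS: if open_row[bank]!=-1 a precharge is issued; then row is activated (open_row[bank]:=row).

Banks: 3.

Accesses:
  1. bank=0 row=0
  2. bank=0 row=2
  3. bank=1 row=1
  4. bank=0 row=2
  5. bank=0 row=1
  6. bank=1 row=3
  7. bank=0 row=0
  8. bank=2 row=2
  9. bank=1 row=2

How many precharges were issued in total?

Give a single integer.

Answer: 5

Derivation:
Acc 1: bank0 row0 -> MISS (open row0); precharges=0
Acc 2: bank0 row2 -> MISS (open row2); precharges=1
Acc 3: bank1 row1 -> MISS (open row1); precharges=1
Acc 4: bank0 row2 -> HIT
Acc 5: bank0 row1 -> MISS (open row1); precharges=2
Acc 6: bank1 row3 -> MISS (open row3); precharges=3
Acc 7: bank0 row0 -> MISS (open row0); precharges=4
Acc 8: bank2 row2 -> MISS (open row2); precharges=4
Acc 9: bank1 row2 -> MISS (open row2); precharges=5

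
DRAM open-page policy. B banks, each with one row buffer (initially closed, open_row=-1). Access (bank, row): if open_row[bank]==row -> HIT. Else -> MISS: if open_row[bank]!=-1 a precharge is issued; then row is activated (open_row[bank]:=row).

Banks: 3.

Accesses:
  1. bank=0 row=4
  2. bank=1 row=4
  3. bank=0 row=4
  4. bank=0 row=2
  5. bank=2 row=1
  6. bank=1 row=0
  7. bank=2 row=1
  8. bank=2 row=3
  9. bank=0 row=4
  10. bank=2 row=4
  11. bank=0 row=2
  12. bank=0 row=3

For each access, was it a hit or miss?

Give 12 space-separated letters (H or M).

Answer: M M H M M M H M M M M M

Derivation:
Acc 1: bank0 row4 -> MISS (open row4); precharges=0
Acc 2: bank1 row4 -> MISS (open row4); precharges=0
Acc 3: bank0 row4 -> HIT
Acc 4: bank0 row2 -> MISS (open row2); precharges=1
Acc 5: bank2 row1 -> MISS (open row1); precharges=1
Acc 6: bank1 row0 -> MISS (open row0); precharges=2
Acc 7: bank2 row1 -> HIT
Acc 8: bank2 row3 -> MISS (open row3); precharges=3
Acc 9: bank0 row4 -> MISS (open row4); precharges=4
Acc 10: bank2 row4 -> MISS (open row4); precharges=5
Acc 11: bank0 row2 -> MISS (open row2); precharges=6
Acc 12: bank0 row3 -> MISS (open row3); precharges=7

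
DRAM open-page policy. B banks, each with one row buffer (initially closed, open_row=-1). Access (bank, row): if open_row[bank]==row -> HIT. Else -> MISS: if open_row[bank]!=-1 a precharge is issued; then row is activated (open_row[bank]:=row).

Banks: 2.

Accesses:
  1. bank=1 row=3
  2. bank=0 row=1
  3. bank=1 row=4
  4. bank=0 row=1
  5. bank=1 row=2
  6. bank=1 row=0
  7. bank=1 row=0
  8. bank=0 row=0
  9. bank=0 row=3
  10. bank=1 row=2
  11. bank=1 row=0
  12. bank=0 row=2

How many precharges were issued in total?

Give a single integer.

Acc 1: bank1 row3 -> MISS (open row3); precharges=0
Acc 2: bank0 row1 -> MISS (open row1); precharges=0
Acc 3: bank1 row4 -> MISS (open row4); precharges=1
Acc 4: bank0 row1 -> HIT
Acc 5: bank1 row2 -> MISS (open row2); precharges=2
Acc 6: bank1 row0 -> MISS (open row0); precharges=3
Acc 7: bank1 row0 -> HIT
Acc 8: bank0 row0 -> MISS (open row0); precharges=4
Acc 9: bank0 row3 -> MISS (open row3); precharges=5
Acc 10: bank1 row2 -> MISS (open row2); precharges=6
Acc 11: bank1 row0 -> MISS (open row0); precharges=7
Acc 12: bank0 row2 -> MISS (open row2); precharges=8

Answer: 8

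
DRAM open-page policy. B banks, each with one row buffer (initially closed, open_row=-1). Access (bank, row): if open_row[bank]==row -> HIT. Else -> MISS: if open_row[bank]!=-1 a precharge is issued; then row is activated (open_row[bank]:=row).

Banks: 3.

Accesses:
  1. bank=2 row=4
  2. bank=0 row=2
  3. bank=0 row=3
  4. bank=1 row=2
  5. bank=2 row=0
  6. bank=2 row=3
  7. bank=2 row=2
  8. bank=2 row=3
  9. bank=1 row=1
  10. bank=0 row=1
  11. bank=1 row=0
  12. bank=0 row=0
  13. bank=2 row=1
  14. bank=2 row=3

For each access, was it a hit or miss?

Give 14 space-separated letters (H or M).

Acc 1: bank2 row4 -> MISS (open row4); precharges=0
Acc 2: bank0 row2 -> MISS (open row2); precharges=0
Acc 3: bank0 row3 -> MISS (open row3); precharges=1
Acc 4: bank1 row2 -> MISS (open row2); precharges=1
Acc 5: bank2 row0 -> MISS (open row0); precharges=2
Acc 6: bank2 row3 -> MISS (open row3); precharges=3
Acc 7: bank2 row2 -> MISS (open row2); precharges=4
Acc 8: bank2 row3 -> MISS (open row3); precharges=5
Acc 9: bank1 row1 -> MISS (open row1); precharges=6
Acc 10: bank0 row1 -> MISS (open row1); precharges=7
Acc 11: bank1 row0 -> MISS (open row0); precharges=8
Acc 12: bank0 row0 -> MISS (open row0); precharges=9
Acc 13: bank2 row1 -> MISS (open row1); precharges=10
Acc 14: bank2 row3 -> MISS (open row3); precharges=11

Answer: M M M M M M M M M M M M M M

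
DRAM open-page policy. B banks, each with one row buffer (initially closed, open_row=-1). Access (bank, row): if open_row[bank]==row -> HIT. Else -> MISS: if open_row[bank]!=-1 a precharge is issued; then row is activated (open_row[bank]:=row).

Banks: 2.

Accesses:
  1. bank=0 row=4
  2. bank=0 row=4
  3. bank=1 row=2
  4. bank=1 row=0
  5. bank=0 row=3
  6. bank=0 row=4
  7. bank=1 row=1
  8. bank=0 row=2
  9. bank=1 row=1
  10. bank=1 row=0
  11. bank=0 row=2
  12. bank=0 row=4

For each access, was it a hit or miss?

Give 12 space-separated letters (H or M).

Answer: M H M M M M M M H M H M

Derivation:
Acc 1: bank0 row4 -> MISS (open row4); precharges=0
Acc 2: bank0 row4 -> HIT
Acc 3: bank1 row2 -> MISS (open row2); precharges=0
Acc 4: bank1 row0 -> MISS (open row0); precharges=1
Acc 5: bank0 row3 -> MISS (open row3); precharges=2
Acc 6: bank0 row4 -> MISS (open row4); precharges=3
Acc 7: bank1 row1 -> MISS (open row1); precharges=4
Acc 8: bank0 row2 -> MISS (open row2); precharges=5
Acc 9: bank1 row1 -> HIT
Acc 10: bank1 row0 -> MISS (open row0); precharges=6
Acc 11: bank0 row2 -> HIT
Acc 12: bank0 row4 -> MISS (open row4); precharges=7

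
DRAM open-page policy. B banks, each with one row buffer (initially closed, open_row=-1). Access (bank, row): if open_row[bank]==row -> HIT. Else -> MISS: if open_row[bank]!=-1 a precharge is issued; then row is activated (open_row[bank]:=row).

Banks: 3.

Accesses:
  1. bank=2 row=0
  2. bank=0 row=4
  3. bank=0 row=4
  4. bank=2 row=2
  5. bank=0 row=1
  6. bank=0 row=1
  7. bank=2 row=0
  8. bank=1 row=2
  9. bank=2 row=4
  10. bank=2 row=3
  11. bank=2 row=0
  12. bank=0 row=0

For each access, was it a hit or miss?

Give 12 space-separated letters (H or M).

Answer: M M H M M H M M M M M M

Derivation:
Acc 1: bank2 row0 -> MISS (open row0); precharges=0
Acc 2: bank0 row4 -> MISS (open row4); precharges=0
Acc 3: bank0 row4 -> HIT
Acc 4: bank2 row2 -> MISS (open row2); precharges=1
Acc 5: bank0 row1 -> MISS (open row1); precharges=2
Acc 6: bank0 row1 -> HIT
Acc 7: bank2 row0 -> MISS (open row0); precharges=3
Acc 8: bank1 row2 -> MISS (open row2); precharges=3
Acc 9: bank2 row4 -> MISS (open row4); precharges=4
Acc 10: bank2 row3 -> MISS (open row3); precharges=5
Acc 11: bank2 row0 -> MISS (open row0); precharges=6
Acc 12: bank0 row0 -> MISS (open row0); precharges=7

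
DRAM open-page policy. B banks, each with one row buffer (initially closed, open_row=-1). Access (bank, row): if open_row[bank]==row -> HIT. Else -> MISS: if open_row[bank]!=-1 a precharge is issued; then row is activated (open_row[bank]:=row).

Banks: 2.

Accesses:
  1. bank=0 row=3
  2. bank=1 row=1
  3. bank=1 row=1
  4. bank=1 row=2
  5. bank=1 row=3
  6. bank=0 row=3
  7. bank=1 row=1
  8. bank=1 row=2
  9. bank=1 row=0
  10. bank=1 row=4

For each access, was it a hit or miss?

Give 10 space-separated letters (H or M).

Answer: M M H M M H M M M M

Derivation:
Acc 1: bank0 row3 -> MISS (open row3); precharges=0
Acc 2: bank1 row1 -> MISS (open row1); precharges=0
Acc 3: bank1 row1 -> HIT
Acc 4: bank1 row2 -> MISS (open row2); precharges=1
Acc 5: bank1 row3 -> MISS (open row3); precharges=2
Acc 6: bank0 row3 -> HIT
Acc 7: bank1 row1 -> MISS (open row1); precharges=3
Acc 8: bank1 row2 -> MISS (open row2); precharges=4
Acc 9: bank1 row0 -> MISS (open row0); precharges=5
Acc 10: bank1 row4 -> MISS (open row4); precharges=6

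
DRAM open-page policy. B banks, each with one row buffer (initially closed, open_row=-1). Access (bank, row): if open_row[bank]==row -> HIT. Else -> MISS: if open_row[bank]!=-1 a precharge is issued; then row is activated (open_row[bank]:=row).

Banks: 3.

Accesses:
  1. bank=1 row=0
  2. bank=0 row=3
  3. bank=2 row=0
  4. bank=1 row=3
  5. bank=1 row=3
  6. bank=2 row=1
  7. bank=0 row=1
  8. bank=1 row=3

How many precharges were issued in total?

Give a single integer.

Acc 1: bank1 row0 -> MISS (open row0); precharges=0
Acc 2: bank0 row3 -> MISS (open row3); precharges=0
Acc 3: bank2 row0 -> MISS (open row0); precharges=0
Acc 4: bank1 row3 -> MISS (open row3); precharges=1
Acc 5: bank1 row3 -> HIT
Acc 6: bank2 row1 -> MISS (open row1); precharges=2
Acc 7: bank0 row1 -> MISS (open row1); precharges=3
Acc 8: bank1 row3 -> HIT

Answer: 3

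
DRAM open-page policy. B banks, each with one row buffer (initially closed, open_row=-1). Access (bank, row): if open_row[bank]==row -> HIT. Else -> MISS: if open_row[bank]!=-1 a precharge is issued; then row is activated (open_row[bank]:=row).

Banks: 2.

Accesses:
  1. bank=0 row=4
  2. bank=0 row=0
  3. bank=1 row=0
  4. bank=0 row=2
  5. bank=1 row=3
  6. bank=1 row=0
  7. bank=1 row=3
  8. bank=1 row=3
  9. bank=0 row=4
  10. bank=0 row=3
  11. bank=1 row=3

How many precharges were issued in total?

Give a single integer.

Acc 1: bank0 row4 -> MISS (open row4); precharges=0
Acc 2: bank0 row0 -> MISS (open row0); precharges=1
Acc 3: bank1 row0 -> MISS (open row0); precharges=1
Acc 4: bank0 row2 -> MISS (open row2); precharges=2
Acc 5: bank1 row3 -> MISS (open row3); precharges=3
Acc 6: bank1 row0 -> MISS (open row0); precharges=4
Acc 7: bank1 row3 -> MISS (open row3); precharges=5
Acc 8: bank1 row3 -> HIT
Acc 9: bank0 row4 -> MISS (open row4); precharges=6
Acc 10: bank0 row3 -> MISS (open row3); precharges=7
Acc 11: bank1 row3 -> HIT

Answer: 7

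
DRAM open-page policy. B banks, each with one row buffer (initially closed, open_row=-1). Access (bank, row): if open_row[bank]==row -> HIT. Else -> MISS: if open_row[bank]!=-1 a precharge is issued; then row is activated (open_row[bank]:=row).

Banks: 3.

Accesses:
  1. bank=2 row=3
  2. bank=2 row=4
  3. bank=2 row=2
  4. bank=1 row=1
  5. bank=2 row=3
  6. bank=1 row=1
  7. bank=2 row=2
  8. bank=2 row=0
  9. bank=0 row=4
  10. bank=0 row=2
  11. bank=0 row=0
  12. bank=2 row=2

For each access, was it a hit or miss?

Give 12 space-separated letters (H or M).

Answer: M M M M M H M M M M M M

Derivation:
Acc 1: bank2 row3 -> MISS (open row3); precharges=0
Acc 2: bank2 row4 -> MISS (open row4); precharges=1
Acc 3: bank2 row2 -> MISS (open row2); precharges=2
Acc 4: bank1 row1 -> MISS (open row1); precharges=2
Acc 5: bank2 row3 -> MISS (open row3); precharges=3
Acc 6: bank1 row1 -> HIT
Acc 7: bank2 row2 -> MISS (open row2); precharges=4
Acc 8: bank2 row0 -> MISS (open row0); precharges=5
Acc 9: bank0 row4 -> MISS (open row4); precharges=5
Acc 10: bank0 row2 -> MISS (open row2); precharges=6
Acc 11: bank0 row0 -> MISS (open row0); precharges=7
Acc 12: bank2 row2 -> MISS (open row2); precharges=8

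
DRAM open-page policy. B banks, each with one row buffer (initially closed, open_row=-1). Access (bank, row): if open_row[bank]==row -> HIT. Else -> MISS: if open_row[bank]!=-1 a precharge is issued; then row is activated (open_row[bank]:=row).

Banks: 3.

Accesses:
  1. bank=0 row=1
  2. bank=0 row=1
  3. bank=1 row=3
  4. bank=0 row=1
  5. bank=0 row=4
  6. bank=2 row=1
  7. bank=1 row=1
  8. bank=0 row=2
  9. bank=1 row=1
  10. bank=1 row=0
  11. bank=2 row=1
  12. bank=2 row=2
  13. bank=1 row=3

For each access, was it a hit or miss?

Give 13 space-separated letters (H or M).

Answer: M H M H M M M M H M H M M

Derivation:
Acc 1: bank0 row1 -> MISS (open row1); precharges=0
Acc 2: bank0 row1 -> HIT
Acc 3: bank1 row3 -> MISS (open row3); precharges=0
Acc 4: bank0 row1 -> HIT
Acc 5: bank0 row4 -> MISS (open row4); precharges=1
Acc 6: bank2 row1 -> MISS (open row1); precharges=1
Acc 7: bank1 row1 -> MISS (open row1); precharges=2
Acc 8: bank0 row2 -> MISS (open row2); precharges=3
Acc 9: bank1 row1 -> HIT
Acc 10: bank1 row0 -> MISS (open row0); precharges=4
Acc 11: bank2 row1 -> HIT
Acc 12: bank2 row2 -> MISS (open row2); precharges=5
Acc 13: bank1 row3 -> MISS (open row3); precharges=6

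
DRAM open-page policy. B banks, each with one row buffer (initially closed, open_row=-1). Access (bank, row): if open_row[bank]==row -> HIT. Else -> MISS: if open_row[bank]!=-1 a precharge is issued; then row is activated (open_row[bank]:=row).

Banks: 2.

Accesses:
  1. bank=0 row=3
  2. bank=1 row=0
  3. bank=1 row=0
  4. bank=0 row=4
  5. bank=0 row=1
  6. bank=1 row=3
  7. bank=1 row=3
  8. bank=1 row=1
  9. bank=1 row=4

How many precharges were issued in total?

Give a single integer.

Acc 1: bank0 row3 -> MISS (open row3); precharges=0
Acc 2: bank1 row0 -> MISS (open row0); precharges=0
Acc 3: bank1 row0 -> HIT
Acc 4: bank0 row4 -> MISS (open row4); precharges=1
Acc 5: bank0 row1 -> MISS (open row1); precharges=2
Acc 6: bank1 row3 -> MISS (open row3); precharges=3
Acc 7: bank1 row3 -> HIT
Acc 8: bank1 row1 -> MISS (open row1); precharges=4
Acc 9: bank1 row4 -> MISS (open row4); precharges=5

Answer: 5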